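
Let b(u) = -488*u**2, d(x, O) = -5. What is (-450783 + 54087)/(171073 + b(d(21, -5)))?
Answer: -396696/158873 ≈ -2.4969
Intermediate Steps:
(-450783 + 54087)/(171073 + b(d(21, -5))) = (-450783 + 54087)/(171073 - 488*(-5)**2) = -396696/(171073 - 488*25) = -396696/(171073 - 12200) = -396696/158873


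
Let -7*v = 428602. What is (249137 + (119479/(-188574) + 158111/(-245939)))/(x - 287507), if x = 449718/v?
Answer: -2476107064310435873687/2857544034080881057320 ≈ -0.86652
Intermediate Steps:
v = -428602/7 (v = -1/7*428602 = -428602/7 ≈ -61229.)
x = -1574013/214301 (x = 449718/(-428602/7) = 449718*(-7/428602) = -1574013/214301 ≈ -7.3449)
(249137 + (119479/(-188574) + 158111/(-245939)))/(x - 287507) = (249137 + (119479/(-188574) + 158111/(-245939)))/(-1574013/214301 - 287507) = (249137 + (119479*(-1/188574) + 158111*(-1/245939)))/(-61614611620/214301) = (249137 + (-119479/188574 - 158111/245939))*(-214301/61614611620) = (249137 - 59200169495/46377700986)*(-214301/61614611620) = (11554342090379587/46377700986)*(-214301/61614611620) = -2476107064310435873687/2857544034080881057320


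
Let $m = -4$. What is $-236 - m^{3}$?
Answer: $-172$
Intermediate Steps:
$-236 - m^{3} = -236 - \left(-4\right)^{3} = -236 - -64 = -236 + 64 = -172$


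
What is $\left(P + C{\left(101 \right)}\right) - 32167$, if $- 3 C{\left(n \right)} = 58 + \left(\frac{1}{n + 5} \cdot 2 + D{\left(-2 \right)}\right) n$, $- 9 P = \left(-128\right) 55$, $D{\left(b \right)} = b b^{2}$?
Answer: $- \frac{14851592}{477} \approx -31135.0$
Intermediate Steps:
$D{\left(b \right)} = b^{3}$
$P = \frac{7040}{9}$ ($P = - \frac{\left(-128\right) 55}{9} = \left(- \frac{1}{9}\right) \left(-7040\right) = \frac{7040}{9} \approx 782.22$)
$C{\left(n \right)} = - \frac{58}{3} - \frac{n \left(-8 + \frac{2}{5 + n}\right)}{3}$ ($C{\left(n \right)} = - \frac{58 + \left(\frac{1}{n + 5} \cdot 2 + \left(-2\right)^{3}\right) n}{3} = - \frac{58 + \left(\frac{1}{5 + n} 2 - 8\right) n}{3} = - \frac{58 + \left(\frac{2}{5 + n} - 8\right) n}{3} = - \frac{58 + \left(-8 + \frac{2}{5 + n}\right) n}{3} = - \frac{58 + n \left(-8 + \frac{2}{5 + n}\right)}{3} = - \frac{58}{3} - \frac{n \left(-8 + \frac{2}{5 + n}\right)}{3}$)
$\left(P + C{\left(101 \right)}\right) - 32167 = \left(\frac{7040}{9} + \frac{2 \left(-145 - 1010 + 4 \cdot 101^{2}\right)}{3 \left(5 + 101\right)}\right) - 32167 = \left(\frac{7040}{9} + \frac{2 \left(-145 - 1010 + 4 \cdot 10201\right)}{3 \cdot 106}\right) - 32167 = \left(\frac{7040}{9} + \frac{2}{3} \cdot \frac{1}{106} \left(-145 - 1010 + 40804\right)\right) - 32167 = \left(\frac{7040}{9} + \frac{2}{3} \cdot \frac{1}{106} \cdot 39649\right) - 32167 = \left(\frac{7040}{9} + \frac{39649}{159}\right) - 32167 = \frac{492067}{477} - 32167 = - \frac{14851592}{477}$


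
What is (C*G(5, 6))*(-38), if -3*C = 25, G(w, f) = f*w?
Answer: 9500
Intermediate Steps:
C = -25/3 (C = -1/3*25 = -25/3 ≈ -8.3333)
(C*G(5, 6))*(-38) = -50*5*(-38) = -25/3*30*(-38) = -250*(-38) = 9500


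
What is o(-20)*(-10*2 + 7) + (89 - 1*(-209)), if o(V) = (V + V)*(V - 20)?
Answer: -20502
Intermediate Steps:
o(V) = 2*V*(-20 + V) (o(V) = (2*V)*(-20 + V) = 2*V*(-20 + V))
o(-20)*(-10*2 + 7) + (89 - 1*(-209)) = (2*(-20)*(-20 - 20))*(-10*2 + 7) + (89 - 1*(-209)) = (2*(-20)*(-40))*(-20 + 7) + (89 + 209) = 1600*(-13) + 298 = -20800 + 298 = -20502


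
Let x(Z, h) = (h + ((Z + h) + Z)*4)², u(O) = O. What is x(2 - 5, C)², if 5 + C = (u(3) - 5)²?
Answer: 707281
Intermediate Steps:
C = -1 (C = -5 + (3 - 5)² = -5 + (-2)² = -5 + 4 = -1)
x(Z, h) = (5*h + 8*Z)² (x(Z, h) = (h + (h + 2*Z)*4)² = (h + (4*h + 8*Z))² = (5*h + 8*Z)²)
x(2 - 5, C)² = ((5*(-1) + 8*(2 - 5))²)² = ((-5 + 8*(-3))²)² = ((-5 - 24)²)² = ((-29)²)² = 841² = 707281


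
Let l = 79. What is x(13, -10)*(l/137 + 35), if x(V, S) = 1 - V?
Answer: -58488/137 ≈ -426.92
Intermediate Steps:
x(13, -10)*(l/137 + 35) = (1 - 1*13)*(79/137 + 35) = (1 - 13)*(79*(1/137) + 35) = -12*(79/137 + 35) = -12*4874/137 = -58488/137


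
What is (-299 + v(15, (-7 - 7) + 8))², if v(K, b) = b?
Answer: 93025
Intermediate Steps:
(-299 + v(15, (-7 - 7) + 8))² = (-299 + ((-7 - 7) + 8))² = (-299 + (-14 + 8))² = (-299 - 6)² = (-305)² = 93025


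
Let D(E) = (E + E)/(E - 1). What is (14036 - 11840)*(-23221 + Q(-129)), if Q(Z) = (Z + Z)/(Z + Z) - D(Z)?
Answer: -3314706084/65 ≈ -5.0995e+7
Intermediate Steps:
D(E) = 2*E/(-1 + E) (D(E) = (2*E)/(-1 + E) = 2*E/(-1 + E))
Q(Z) = 1 - 2*Z/(-1 + Z) (Q(Z) = (Z + Z)/(Z + Z) - 2*Z/(-1 + Z) = (2*Z)/((2*Z)) - 2*Z/(-1 + Z) = (2*Z)*(1/(2*Z)) - 2*Z/(-1 + Z) = 1 - 2*Z/(-1 + Z))
(14036 - 11840)*(-23221 + Q(-129)) = (14036 - 11840)*(-23221 + (-1 - 1*(-129))/(-1 - 129)) = 2196*(-23221 + (-1 + 129)/(-130)) = 2196*(-23221 - 1/130*128) = 2196*(-23221 - 64/65) = 2196*(-1509429/65) = -3314706084/65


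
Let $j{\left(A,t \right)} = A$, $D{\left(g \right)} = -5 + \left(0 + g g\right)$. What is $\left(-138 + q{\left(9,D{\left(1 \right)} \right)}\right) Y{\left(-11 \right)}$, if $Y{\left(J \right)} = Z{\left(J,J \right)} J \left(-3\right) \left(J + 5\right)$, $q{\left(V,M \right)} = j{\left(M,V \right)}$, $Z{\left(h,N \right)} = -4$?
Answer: $-112464$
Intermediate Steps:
$D{\left(g \right)} = -5 + g^{2}$ ($D{\left(g \right)} = -5 + \left(0 + g^{2}\right) = -5 + g^{2}$)
$q{\left(V,M \right)} = M$
$Y{\left(J \right)} = 12 J \left(5 + J\right)$ ($Y{\left(J \right)} = - 4 J \left(-3\right) \left(J + 5\right) = - 4 \left(- 3 J\right) \left(5 + J\right) = 12 J \left(5 + J\right)$)
$\left(-138 + q{\left(9,D{\left(1 \right)} \right)}\right) Y{\left(-11 \right)} = \left(-138 - \left(5 - 1^{2}\right)\right) 12 \left(-11\right) \left(5 - 11\right) = \left(-138 + \left(-5 + 1\right)\right) 12 \left(-11\right) \left(-6\right) = \left(-138 - 4\right) 792 = \left(-142\right) 792 = -112464$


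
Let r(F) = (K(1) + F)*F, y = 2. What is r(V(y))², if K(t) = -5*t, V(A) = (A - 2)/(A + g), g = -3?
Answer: 0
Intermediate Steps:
V(A) = (-2 + A)/(-3 + A) (V(A) = (A - 2)/(A - 3) = (-2 + A)/(-3 + A))
r(F) = F*(-5 + F) (r(F) = (-5*1 + F)*F = (-5 + F)*F = F*(-5 + F))
r(V(y))² = (((-2 + 2)/(-3 + 2))*(-5 + (-2 + 2)/(-3 + 2)))² = ((0/(-1))*(-5 + 0/(-1)))² = ((-1*0)*(-5 - 1*0))² = (0*(-5 + 0))² = (0*(-5))² = 0² = 0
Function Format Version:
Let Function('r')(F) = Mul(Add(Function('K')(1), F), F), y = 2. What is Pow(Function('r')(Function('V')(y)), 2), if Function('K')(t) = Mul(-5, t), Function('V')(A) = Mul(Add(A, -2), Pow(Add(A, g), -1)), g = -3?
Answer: 0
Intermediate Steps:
Function('V')(A) = Mul(Pow(Add(-3, A), -1), Add(-2, A)) (Function('V')(A) = Mul(Add(A, -2), Pow(Add(A, -3), -1)) = Mul(Add(-2, A), Pow(Add(-3, A), -1)) = Mul(Pow(Add(-3, A), -1), Add(-2, A)))
Function('r')(F) = Mul(F, Add(-5, F)) (Function('r')(F) = Mul(Add(Mul(-5, 1), F), F) = Mul(Add(-5, F), F) = Mul(F, Add(-5, F)))
Pow(Function('r')(Function('V')(y)), 2) = Pow(Mul(Mul(Pow(Add(-3, 2), -1), Add(-2, 2)), Add(-5, Mul(Pow(Add(-3, 2), -1), Add(-2, 2)))), 2) = Pow(Mul(Mul(Pow(-1, -1), 0), Add(-5, Mul(Pow(-1, -1), 0))), 2) = Pow(Mul(Mul(-1, 0), Add(-5, Mul(-1, 0))), 2) = Pow(Mul(0, Add(-5, 0)), 2) = Pow(Mul(0, -5), 2) = Pow(0, 2) = 0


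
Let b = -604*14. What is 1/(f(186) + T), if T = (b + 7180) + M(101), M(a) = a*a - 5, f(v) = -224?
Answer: 1/8696 ≈ 0.00011500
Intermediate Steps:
M(a) = -5 + a² (M(a) = a² - 5 = -5 + a²)
b = -8456
T = 8920 (T = (-8456 + 7180) + (-5 + 101²) = -1276 + (-5 + 10201) = -1276 + 10196 = 8920)
1/(f(186) + T) = 1/(-224 + 8920) = 1/8696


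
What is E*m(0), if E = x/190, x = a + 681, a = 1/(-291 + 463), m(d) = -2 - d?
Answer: -117133/16340 ≈ -7.1685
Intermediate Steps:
a = 1/172 ≈ 0.0058140
x = 117133/172 (x = 1/172 + 681 = 117133/172 ≈ 681.01)
E = 117133/32680 (E = (117133/172)/190 = (117133/172)*(1/190) = 117133/32680 ≈ 3.5842)
E*m(0) = 117133*(-2 - 1*0)/32680 = 117133*(-2 + 0)/32680 = (117133/32680)*(-2) = -117133/16340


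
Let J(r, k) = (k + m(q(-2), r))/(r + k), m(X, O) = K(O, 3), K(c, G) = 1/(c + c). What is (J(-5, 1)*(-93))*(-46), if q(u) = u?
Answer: -19251/20 ≈ -962.55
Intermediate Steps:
K(c, G) = 1/(2*c)
m(X, O) = 1/(2*O)
J(r, k) = (k + 1/(2*r))/(k + r) (J(r, k) = (k + 1/(2*r))/(r + k) = (k + 1/(2*r))/(k + r))
(J(-5, 1)*(-93))*(-46) = (((1/2 + 1*(-5))/((-5)*(1 - 5)))*(-93))*(-46) = (-1/5*(1/2 - 5)/(-4)*(-93))*(-46) = (-1/5*(-1/4)*(-9/2)*(-93))*(-46) = -9/40*(-93)*(-46) = (837/40)*(-46) = -19251/20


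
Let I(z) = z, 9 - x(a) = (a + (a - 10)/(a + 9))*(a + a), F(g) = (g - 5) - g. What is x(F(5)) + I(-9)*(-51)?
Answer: 761/2 ≈ 380.50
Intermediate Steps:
F(g) = -5 (F(g) = (-5 + g) - g = -5)
x(a) = 9 - 2*a*(a + (-10 + a)/(9 + a)) (x(a) = 9 - (a + (a - 10)/(a + 9))*(a + a) = 9 - (a + (-10 + a)/(9 + a))*2*a = 9 - 2*a*(a + (-10 + a)/(9 + a)))
x(F(5)) + I(-9)*(-51) = (81 - 20*(-5)² - 2*(-5)³ + 29*(-5))/(9 - 5) - 9*(-51) = (81 - 20*25 - 2*(-125) - 145)/4 + 459 = (81 - 500 + 250 - 145)/4 + 459 = (¼)*(-314) + 459 = -157/2 + 459 = 761/2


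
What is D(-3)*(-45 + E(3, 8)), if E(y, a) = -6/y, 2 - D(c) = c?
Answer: -235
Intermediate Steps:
D(c) = 2 - c
D(-3)*(-45 + E(3, 8)) = (2 - 1*(-3))*(-45 - 6/3) = (2 + 3)*(-45 - 6*⅓) = 5*(-45 - 2) = 5*(-47) = -235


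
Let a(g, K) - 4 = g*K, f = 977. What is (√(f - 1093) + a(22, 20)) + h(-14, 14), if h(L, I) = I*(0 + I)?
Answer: 640 + 2*I*√29 ≈ 640.0 + 10.77*I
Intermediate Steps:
h(L, I) = I² (h(L, I) = I*I = I²)
a(g, K) = 4 + K*g (a(g, K) = 4 + g*K = 4 + K*g)
(√(f - 1093) + a(22, 20)) + h(-14, 14) = (√(977 - 1093) + (4 + 20*22)) + 14² = (√(-116) + (4 + 440)) + 196 = (2*I*√29 + 444) + 196 = (444 + 2*I*√29) + 196 = 640 + 2*I*√29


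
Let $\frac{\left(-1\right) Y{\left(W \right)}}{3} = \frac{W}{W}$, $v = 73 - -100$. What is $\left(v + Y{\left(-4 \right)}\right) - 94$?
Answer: $76$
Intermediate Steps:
$v = 173$ ($v = 73 + 100 = 173$)
$Y{\left(W \right)} = -3$ ($Y{\left(W \right)} = - 3 \frac{W}{W} = \left(-3\right) 1 = -3$)
$\left(v + Y{\left(-4 \right)}\right) - 94 = \left(173 - 3\right) - 94 = 170 - 94 = 76$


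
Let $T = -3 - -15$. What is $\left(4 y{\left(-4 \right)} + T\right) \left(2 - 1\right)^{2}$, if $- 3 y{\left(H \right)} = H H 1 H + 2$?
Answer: $\frac{284}{3} \approx 94.667$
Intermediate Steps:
$T = 12$ ($T = -3 + 15 = 12$)
$y{\left(H \right)} = - \frac{2}{3} - \frac{H^{3}}{3}$ ($y{\left(H \right)} = - \frac{H H 1 H + 2}{3} = - \frac{H^{2} \cdot 1 H + 2}{3} = - \frac{H^{2} H + 2}{3} = - \frac{H^{3} + 2}{3} = - \frac{2 + H^{3}}{3} = - \frac{2}{3} - \frac{H^{3}}{3}$)
$\left(4 y{\left(-4 \right)} + T\right) \left(2 - 1\right)^{2} = \left(4 \left(- \frac{2}{3} - \frac{\left(-4\right)^{3}}{3}\right) + 12\right) \left(2 - 1\right)^{2} = \left(4 \left(- \frac{2}{3} - - \frac{64}{3}\right) + 12\right) 1^{2} = \left(4 \left(- \frac{2}{3} + \frac{64}{3}\right) + 12\right) 1 = \left(4 \cdot \frac{62}{3} + 12\right) 1 = \left(\frac{248}{3} + 12\right) 1 = \frac{284}{3} \cdot 1 = \frac{284}{3}$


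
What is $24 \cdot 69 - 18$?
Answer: $1638$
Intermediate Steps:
$24 \cdot 69 - 18 = 1656 - 18 = 1638$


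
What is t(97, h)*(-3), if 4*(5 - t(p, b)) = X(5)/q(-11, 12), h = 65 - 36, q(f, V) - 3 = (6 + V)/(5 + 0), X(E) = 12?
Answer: -150/11 ≈ -13.636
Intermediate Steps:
q(f, V) = 21/5 + V/5 (q(f, V) = 3 + (6 + V)/(5 + 0) = 3 + (6 + V)/5 = 3 + (6 + V)*(⅕) = 3 + (6/5 + V/5) = 21/5 + V/5)
h = 29
t(p, b) = 50/11 (t(p, b) = 5 - 3/(21/5 + (⅕)*12) = 5 - 3/(21/5 + 12/5) = 5 - 3/33/5 = 5 - 3*5/33 = 5 - ¼*20/11 = 5 - 5/11 = 50/11)
t(97, h)*(-3) = (50/11)*(-3) = -150/11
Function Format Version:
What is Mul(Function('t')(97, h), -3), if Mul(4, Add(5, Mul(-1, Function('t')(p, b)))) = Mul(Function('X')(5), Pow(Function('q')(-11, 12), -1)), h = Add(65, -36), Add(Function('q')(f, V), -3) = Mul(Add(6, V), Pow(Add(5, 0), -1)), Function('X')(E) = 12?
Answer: Rational(-150, 11) ≈ -13.636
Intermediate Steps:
Function('q')(f, V) = Add(Rational(21, 5), Mul(Rational(1, 5), V)) (Function('q')(f, V) = Add(3, Mul(Add(6, V), Pow(Add(5, 0), -1))) = Add(3, Mul(Add(6, V), Pow(5, -1))) = Add(3, Mul(Add(6, V), Rational(1, 5))) = Add(3, Add(Rational(6, 5), Mul(Rational(1, 5), V))) = Add(Rational(21, 5), Mul(Rational(1, 5), V)))
h = 29
Function('t')(p, b) = Rational(50, 11) (Function('t')(p, b) = Add(5, Mul(Rational(-1, 4), Mul(12, Pow(Add(Rational(21, 5), Mul(Rational(1, 5), 12)), -1)))) = Add(5, Mul(Rational(-1, 4), Mul(12, Pow(Add(Rational(21, 5), Rational(12, 5)), -1)))) = Add(5, Mul(Rational(-1, 4), Mul(12, Pow(Rational(33, 5), -1)))) = Add(5, Mul(Rational(-1, 4), Mul(12, Rational(5, 33)))) = Add(5, Mul(Rational(-1, 4), Rational(20, 11))) = Add(5, Rational(-5, 11)) = Rational(50, 11))
Mul(Function('t')(97, h), -3) = Mul(Rational(50, 11), -3) = Rational(-150, 11)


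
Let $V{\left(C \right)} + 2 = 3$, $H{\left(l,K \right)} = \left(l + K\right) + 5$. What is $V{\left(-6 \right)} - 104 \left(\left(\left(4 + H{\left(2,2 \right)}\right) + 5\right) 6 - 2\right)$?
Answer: $-11023$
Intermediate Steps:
$H{\left(l,K \right)} = 5 + K + l$ ($H{\left(l,K \right)} = \left(K + l\right) + 5 = 5 + K + l$)
$V{\left(C \right)} = 1$ ($V{\left(C \right)} = -2 + 3 = 1$)
$V{\left(-6 \right)} - 104 \left(\left(\left(4 + H{\left(2,2 \right)}\right) + 5\right) 6 - 2\right) = 1 - 104 \left(\left(\left(4 + \left(5 + 2 + 2\right)\right) + 5\right) 6 - 2\right) = 1 - 104 \left(\left(\left(4 + 9\right) + 5\right) 6 - 2\right) = 1 - 104 \left(\left(13 + 5\right) 6 - 2\right) = 1 - 104 \left(18 \cdot 6 - 2\right) = 1 - 104 \left(108 - 2\right) = 1 - 11024 = -11023$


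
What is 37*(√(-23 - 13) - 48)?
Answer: -1776 + 222*I ≈ -1776.0 + 222.0*I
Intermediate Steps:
37*(√(-23 - 13) - 48) = 37*(√(-36) - 48) = 37*(6*I - 48) = 37*(-48 + 6*I) = -1776 + 222*I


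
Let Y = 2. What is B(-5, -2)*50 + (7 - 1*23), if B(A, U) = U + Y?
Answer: -16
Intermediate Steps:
B(A, U) = 2 + U (B(A, U) = U + 2 = 2 + U)
B(-5, -2)*50 + (7 - 1*23) = (2 - 2)*50 + (7 - 1*23) = 0*50 + (7 - 23) = 0 - 16 = -16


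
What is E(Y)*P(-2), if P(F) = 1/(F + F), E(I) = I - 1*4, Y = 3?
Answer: ¼ ≈ 0.25000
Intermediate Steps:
E(I) = -4 + I (E(I) = I - 4 = -4 + I)
P(F) = 1/(2*F)
E(Y)*P(-2) = (-4 + 3)*((½)/(-2)) = -(-1)/(2*2) = -1*(-¼) = ¼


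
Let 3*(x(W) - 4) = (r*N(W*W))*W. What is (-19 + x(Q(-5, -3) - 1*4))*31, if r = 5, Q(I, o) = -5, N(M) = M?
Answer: -38130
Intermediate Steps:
x(W) = 4 + 5*W³/3 (x(W) = 4 + ((5*(W*W))*W)/3 = 4 + ((5*W²)*W)/3 = 4 + (5*W³)/3 = 4 + 5*W³/3)
(-19 + x(Q(-5, -3) - 1*4))*31 = (-19 + (4 + 5*(-5 - 1*4)³/3))*31 = (-19 + (4 + 5*(-5 - 4)³/3))*31 = (-19 + (4 + (5/3)*(-9)³))*31 = (-19 + (4 + (5/3)*(-729)))*31 = (-19 + (4 - 1215))*31 = (-19 - 1211)*31 = -1230*31 = -38130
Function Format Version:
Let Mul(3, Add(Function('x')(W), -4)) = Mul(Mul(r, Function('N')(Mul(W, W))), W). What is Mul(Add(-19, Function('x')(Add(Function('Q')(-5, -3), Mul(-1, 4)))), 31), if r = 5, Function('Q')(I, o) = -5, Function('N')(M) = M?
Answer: -38130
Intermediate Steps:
Function('x')(W) = Add(4, Mul(Rational(5, 3), Pow(W, 3))) (Function('x')(W) = Add(4, Mul(Rational(1, 3), Mul(Mul(5, Mul(W, W)), W))) = Add(4, Mul(Rational(1, 3), Mul(Mul(5, Pow(W, 2)), W))) = Add(4, Mul(Rational(1, 3), Mul(5, Pow(W, 3)))) = Add(4, Mul(Rational(5, 3), Pow(W, 3))))
Mul(Add(-19, Function('x')(Add(Function('Q')(-5, -3), Mul(-1, 4)))), 31) = Mul(Add(-19, Add(4, Mul(Rational(5, 3), Pow(Add(-5, Mul(-1, 4)), 3)))), 31) = Mul(Add(-19, Add(4, Mul(Rational(5, 3), Pow(Add(-5, -4), 3)))), 31) = Mul(Add(-19, Add(4, Mul(Rational(5, 3), Pow(-9, 3)))), 31) = Mul(Add(-19, Add(4, Mul(Rational(5, 3), -729))), 31) = Mul(Add(-19, Add(4, -1215)), 31) = Mul(Add(-19, -1211), 31) = Mul(-1230, 31) = -38130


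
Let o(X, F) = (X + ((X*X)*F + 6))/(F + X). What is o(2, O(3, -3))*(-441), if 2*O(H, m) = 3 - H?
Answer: -1764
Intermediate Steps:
O(H, m) = 3/2 - H/2 (O(H, m) = (3 - H)/2 = 3/2 - H/2)
o(X, F) = (6 + X + F*X²)/(F + X) (o(X, F) = (X + (X²*F + 6))/(F + X) = (X + (F*X² + 6))/(F + X) = (X + (6 + F*X²))/(F + X) = (6 + X + F*X²)/(F + X))
o(2, O(3, -3))*(-441) = ((6 + 2 + (3/2 - ½*3)*2²)/((3/2 - ½*3) + 2))*(-441) = ((6 + 2 + (3/2 - 3/2)*4)/((3/2 - 3/2) + 2))*(-441) = ((6 + 2 + 0*4)/(0 + 2))*(-441) = ((6 + 2 + 0)/2)*(-441) = ((½)*8)*(-441) = 4*(-441) = -1764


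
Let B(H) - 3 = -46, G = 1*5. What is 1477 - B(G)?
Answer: 1520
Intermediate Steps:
G = 5
B(H) = -43 (B(H) = 3 - 46 = -43)
1477 - B(G) = 1477 - 1*(-43) = 1477 + 43 = 1520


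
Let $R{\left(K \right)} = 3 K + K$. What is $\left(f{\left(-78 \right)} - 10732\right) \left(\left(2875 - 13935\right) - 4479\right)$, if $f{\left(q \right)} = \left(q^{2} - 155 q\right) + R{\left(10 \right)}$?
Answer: $-116262798$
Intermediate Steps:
$R{\left(K \right)} = 4 K$
$f{\left(q \right)} = 40 + q^{2} - 155 q$ ($f{\left(q \right)} = \left(q^{2} - 155 q\right) + 4 \cdot 10 = \left(q^{2} - 155 q\right) + 40 = 40 + q^{2} - 155 q$)
$\left(f{\left(-78 \right)} - 10732\right) \left(\left(2875 - 13935\right) - 4479\right) = \left(\left(40 + \left(-78\right)^{2} - -12090\right) - 10732\right) \left(\left(2875 - 13935\right) - 4479\right) = \left(\left(40 + 6084 + 12090\right) - 10732\right) \left(\left(2875 - 13935\right) - 4479\right) = \left(18214 - 10732\right) \left(-11060 - 4479\right) = 7482 \left(-15539\right) = -116262798$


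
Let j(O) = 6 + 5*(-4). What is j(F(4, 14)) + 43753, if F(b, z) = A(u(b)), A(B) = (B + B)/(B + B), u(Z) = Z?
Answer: 43739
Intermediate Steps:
A(B) = 1 (A(B) = (2*B)/((2*B)) = (2*B)*(1/(2*B)) = 1)
F(b, z) = 1
j(O) = -14 (j(O) = 6 - 20 = -14)
j(F(4, 14)) + 43753 = -14 + 43753 = 43739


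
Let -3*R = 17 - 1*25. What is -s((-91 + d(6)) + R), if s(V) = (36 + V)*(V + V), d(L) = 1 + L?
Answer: -66368/9 ≈ -7374.2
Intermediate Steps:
R = 8/3 (R = -(17 - 1*25)/3 = -(17 - 25)/3 = -1/3*(-8) = 8/3 ≈ 2.6667)
s(V) = 2*V*(36 + V) (s(V) = (36 + V)*(2*V) = 2*V*(36 + V))
-s((-91 + d(6)) + R) = -2*((-91 + (1 + 6)) + 8/3)*(36 + ((-91 + (1 + 6)) + 8/3)) = -2*((-91 + 7) + 8/3)*(36 + ((-91 + 7) + 8/3)) = -2*(-84 + 8/3)*(36 + (-84 + 8/3)) = -2*(-244)*(36 - 244/3)/3 = -2*(-244)*(-136)/(3*3) = -1*66368/9 = -66368/9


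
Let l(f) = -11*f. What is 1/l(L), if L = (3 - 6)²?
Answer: -1/99 ≈ -0.010101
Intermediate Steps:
L = 9 (L = (-3)² = 9)
1/l(L) = 1/(-11*9) = 1/(-99) = -1/99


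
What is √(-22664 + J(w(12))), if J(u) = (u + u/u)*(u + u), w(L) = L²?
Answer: 2*√4774 ≈ 138.19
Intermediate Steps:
J(u) = 2*u*(1 + u) (J(u) = (u + 1)*(2*u) = (1 + u)*(2*u) = 2*u*(1 + u))
√(-22664 + J(w(12))) = √(-22664 + 2*12²*(1 + 12²)) = √(-22664 + 2*144*(1 + 144)) = √(-22664 + 2*144*145) = √(-22664 + 41760) = √19096 = 2*√4774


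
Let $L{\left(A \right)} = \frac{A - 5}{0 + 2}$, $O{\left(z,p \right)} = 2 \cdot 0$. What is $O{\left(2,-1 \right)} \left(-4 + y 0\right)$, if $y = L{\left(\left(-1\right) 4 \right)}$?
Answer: $0$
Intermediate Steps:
$O{\left(z,p \right)} = 0$
$L{\left(A \right)} = - \frac{5}{2} + \frac{A}{2}$ ($L{\left(A \right)} = \frac{-5 + A}{2} = \left(-5 + A\right) \frac{1}{2} = - \frac{5}{2} + \frac{A}{2}$)
$y = - \frac{9}{2}$ ($y = - \frac{5}{2} + \frac{\left(-1\right) 4}{2} = - \frac{5}{2} + \frac{1}{2} \left(-4\right) = - \frac{5}{2} - 2 = - \frac{9}{2} \approx -4.5$)
$O{\left(2,-1 \right)} \left(-4 + y 0\right) = 0 \left(-4 - 0\right) = 0 \left(-4 + 0\right) = 0 \left(-4\right) = 0$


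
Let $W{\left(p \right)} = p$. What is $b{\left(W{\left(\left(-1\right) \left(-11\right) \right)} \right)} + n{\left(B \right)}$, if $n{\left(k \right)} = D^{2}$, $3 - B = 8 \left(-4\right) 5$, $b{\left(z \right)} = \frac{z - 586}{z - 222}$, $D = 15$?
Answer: $\frac{48050}{211} \approx 227.73$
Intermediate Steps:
$b{\left(z \right)} = \frac{-586 + z}{-222 + z}$
$B = 163$ ($B = 3 - 8 \left(-4\right) 5 = 3 - \left(-32\right) 5 = 3 - -160 = 3 + 160 = 163$)
$n{\left(k \right)} = 225$ ($n{\left(k \right)} = 15^{2} = 225$)
$b{\left(W{\left(\left(-1\right) \left(-11\right) \right)} \right)} + n{\left(B \right)} = \frac{-586 - -11}{-222 - -11} + 225 = \frac{-586 + 11}{-222 + 11} + 225 = \frac{1}{-211} \left(-575\right) + 225 = \left(- \frac{1}{211}\right) \left(-575\right) + 225 = \frac{575}{211} + 225 = \frac{48050}{211}$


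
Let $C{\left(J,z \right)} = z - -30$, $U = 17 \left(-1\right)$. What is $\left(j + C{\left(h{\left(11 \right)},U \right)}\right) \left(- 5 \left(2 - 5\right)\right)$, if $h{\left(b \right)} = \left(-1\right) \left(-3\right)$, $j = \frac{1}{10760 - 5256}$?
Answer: $\frac{1073295}{5504} \approx 195.0$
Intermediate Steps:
$j = \frac{1}{5504} \approx 0.00018169$
$h{\left(b \right)} = 3$
$U = -17$
$C{\left(J,z \right)} = 30 + z$ ($C{\left(J,z \right)} = z + 30 = 30 + z$)
$\left(j + C{\left(h{\left(11 \right)},U \right)}\right) \left(- 5 \left(2 - 5\right)\right) = \left(\frac{1}{5504} + \left(30 - 17\right)\right) \left(- 5 \left(2 - 5\right)\right) = \left(\frac{1}{5504} + 13\right) \left(\left(-5\right) \left(-3\right)\right) = \frac{71553}{5504} \cdot 15 = \frac{1073295}{5504}$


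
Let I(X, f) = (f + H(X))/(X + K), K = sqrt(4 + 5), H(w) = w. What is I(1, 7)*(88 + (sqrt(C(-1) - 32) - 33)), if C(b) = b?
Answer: 110 + 2*I*sqrt(33) ≈ 110.0 + 11.489*I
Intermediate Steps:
K = 3 (K = sqrt(9) = 3)
I(X, f) = (X + f)/(3 + X) (I(X, f) = (f + X)/(X + 3) = (X + f)/(3 + X))
I(1, 7)*(88 + (sqrt(C(-1) - 32) - 33)) = ((1 + 7)/(3 + 1))*(88 + (sqrt(-1 - 32) - 33)) = (8/4)*(88 + (sqrt(-33) - 33)) = ((1/4)*8)*(88 + (I*sqrt(33) - 33)) = 2*(88 + (-33 + I*sqrt(33))) = 2*(55 + I*sqrt(33)) = 110 + 2*I*sqrt(33)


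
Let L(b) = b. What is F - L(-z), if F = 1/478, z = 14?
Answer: 6693/478 ≈ 14.002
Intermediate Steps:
F = 1/478 ≈ 0.0020920
F - L(-z) = 1/478 - (-1)*14 = 1/478 - 1*(-14) = 1/478 + 14 = 6693/478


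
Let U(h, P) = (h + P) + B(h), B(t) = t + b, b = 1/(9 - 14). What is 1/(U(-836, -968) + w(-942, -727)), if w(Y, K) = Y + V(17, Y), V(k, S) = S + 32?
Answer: -5/22461 ≈ -0.00022261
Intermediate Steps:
V(k, S) = 32 + S
b = -⅕ (b = 1/(-5) = -⅕ ≈ -0.20000)
w(Y, K) = 32 + 2*Y (w(Y, K) = Y + (32 + Y) = 32 + 2*Y)
B(t) = -⅕ + t (B(t) = t - ⅕ = -⅕ + t)
U(h, P) = -⅕ + P + 2*h (U(h, P) = (h + P) + (-⅕ + h) = (P + h) + (-⅕ + h) = -⅕ + P + 2*h)
1/(U(-836, -968) + w(-942, -727)) = 1/((-⅕ - 968 + 2*(-836)) + (32 + 2*(-942))) = 1/((-⅕ - 968 - 1672) + (32 - 1884)) = 1/(-13201/5 - 1852) = 1/(-22461/5) = -5/22461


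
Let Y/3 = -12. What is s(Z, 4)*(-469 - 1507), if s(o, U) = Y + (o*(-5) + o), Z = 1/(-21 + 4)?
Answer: 1201408/17 ≈ 70671.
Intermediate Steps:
Y = -36 (Y = 3*(-12) = -36)
Z = -1/17 (Z = 1/(-17) = -1/17 ≈ -0.058824)
s(o, U) = -36 - 4*o (s(o, U) = -36 + (o*(-5) + o) = -36 + (-5*o + o) = -36 - 4*o)
s(Z, 4)*(-469 - 1507) = (-36 - 4*(-1/17))*(-469 - 1507) = (-36 + 4/17)*(-1976) = -608/17*(-1976) = 1201408/17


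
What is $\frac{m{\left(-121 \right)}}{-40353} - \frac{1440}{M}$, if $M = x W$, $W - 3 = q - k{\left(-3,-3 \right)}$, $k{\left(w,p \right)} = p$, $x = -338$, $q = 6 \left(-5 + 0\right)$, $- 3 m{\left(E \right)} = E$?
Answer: $- \frac{3652219}{20458971} \approx -0.17851$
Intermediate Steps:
$m{\left(E \right)} = - \frac{E}{3}$
$q = -30$ ($q = 6 \left(-5\right) = -30$)
$W = -24$ ($W = 3 - 27 = -24$)
$M = 8112$ ($M = \left(-338\right) \left(-24\right) = 8112$)
$\frac{m{\left(-121 \right)}}{-40353} - \frac{1440}{M} = \frac{\left(- \frac{1}{3}\right) \left(-121\right)}{-40353} - \frac{1440}{8112} = \frac{121}{3} \left(- \frac{1}{40353}\right) - \frac{30}{169} = - \frac{121}{121059} - \frac{30}{169} = - \frac{3652219}{20458971}$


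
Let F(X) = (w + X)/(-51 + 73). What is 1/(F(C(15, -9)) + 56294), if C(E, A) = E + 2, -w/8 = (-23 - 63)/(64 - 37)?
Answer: 594/33439783 ≈ 1.7763e-5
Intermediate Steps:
w = 688/27 (w = -8*(-23 - 63)/(64 - 37) = -(-688)/27 = -8*(-86/27) = 688/27 ≈ 25.481)
C(E, A) = 2 + E
F(X) = 344/297 + X/22 (F(X) = (688/27 + X)/(-51 + 73) = (688/27 + X)/22 = (688/27 + X)*(1/22) = 344/297 + X/22)
1/(F(C(15, -9)) + 56294) = 1/((344/297 + (2 + 15)/22) + 56294) = 1/((344/297 + (1/22)*17) + 56294) = 1/((344/297 + 17/22) + 56294) = 1/(1147/594 + 56294) = 1/(33439783/594) = 594/33439783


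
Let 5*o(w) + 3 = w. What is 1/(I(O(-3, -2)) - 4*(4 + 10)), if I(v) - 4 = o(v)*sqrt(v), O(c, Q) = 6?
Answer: -650/33773 - 15*sqrt(6)/67546 ≈ -0.019790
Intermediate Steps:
o(w) = -3/5 + w/5
I(v) = 4 + sqrt(v)*(-3/5 + v/5) (I(v) = 4 + (-3/5 + v/5)*sqrt(v) = 4 + sqrt(v)*(-3/5 + v/5))
1/(I(O(-3, -2)) - 4*(4 + 10)) = 1/((4 + sqrt(6)*(-3 + 6)/5) - 4*(4 + 10)) = 1/((4 + (1/5)*sqrt(6)*3) - 4*14) = 1/((4 + 3*sqrt(6)/5) - 56) = 1/(-52 + 3*sqrt(6)/5)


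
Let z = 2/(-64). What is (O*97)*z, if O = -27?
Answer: 2619/32 ≈ 81.844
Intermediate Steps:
z = -1/32 (z = 2*(-1/64) = -1/32 ≈ -0.031250)
(O*97)*z = -27*97*(-1/32) = -2619*(-1/32) = 2619/32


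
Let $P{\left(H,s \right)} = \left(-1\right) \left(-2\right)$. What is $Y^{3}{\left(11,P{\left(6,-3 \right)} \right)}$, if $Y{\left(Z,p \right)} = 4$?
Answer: $64$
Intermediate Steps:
$P{\left(H,s \right)} = 2$
$Y^{3}{\left(11,P{\left(6,-3 \right)} \right)} = 4^{3} = 64$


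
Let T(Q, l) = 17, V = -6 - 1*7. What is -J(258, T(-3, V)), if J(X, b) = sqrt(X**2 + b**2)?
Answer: -sqrt(66853) ≈ -258.56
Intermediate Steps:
V = -13 (V = -6 - 7 = -13)
-J(258, T(-3, V)) = -sqrt(258**2 + 17**2) = -sqrt(66564 + 289) = -sqrt(66853)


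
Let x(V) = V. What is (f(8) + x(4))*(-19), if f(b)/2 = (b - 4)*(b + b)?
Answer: -2508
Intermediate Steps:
f(b) = 4*b*(-4 + b) (f(b) = 2*((b - 4)*(b + b)) = 2*((-4 + b)*(2*b)) = 2*(2*b*(-4 + b)) = 4*b*(-4 + b))
(f(8) + x(4))*(-19) = (4*8*(-4 + 8) + 4)*(-19) = (4*8*4 + 4)*(-19) = (128 + 4)*(-19) = 132*(-19) = -2508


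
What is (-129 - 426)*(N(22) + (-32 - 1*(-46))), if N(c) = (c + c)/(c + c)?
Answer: -8325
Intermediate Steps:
N(c) = 1 (N(c) = (2*c)/((2*c)) = (2*c)*(1/(2*c)) = 1)
(-129 - 426)*(N(22) + (-32 - 1*(-46))) = (-129 - 426)*(1 + (-32 - 1*(-46))) = -555*(1 + (-32 + 46)) = -555*(1 + 14) = -555*15 = -8325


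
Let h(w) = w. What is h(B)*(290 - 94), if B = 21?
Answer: 4116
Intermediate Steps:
h(B)*(290 - 94) = 21*(290 - 94) = 21*196 = 4116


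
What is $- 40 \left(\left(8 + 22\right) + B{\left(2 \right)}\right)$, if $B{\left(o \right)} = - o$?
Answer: $-1120$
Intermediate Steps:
$- 40 \left(\left(8 + 22\right) + B{\left(2 \right)}\right) = - 40 \left(\left(8 + 22\right) - 2\right) = - 40 \left(30 - 2\right) = \left(-40\right) 28 = -1120$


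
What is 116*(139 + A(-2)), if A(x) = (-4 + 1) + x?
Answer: 15544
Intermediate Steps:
A(x) = -3 + x
116*(139 + A(-2)) = 116*(139 + (-3 - 2)) = 116*(139 - 5) = 116*134 = 15544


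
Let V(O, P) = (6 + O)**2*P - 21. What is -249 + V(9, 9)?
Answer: 1755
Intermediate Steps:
V(O, P) = -21 + P*(6 + O)**2 (V(O, P) = P*(6 + O)**2 - 21 = -21 + P*(6 + O)**2)
-249 + V(9, 9) = -249 + (-21 + 9*(6 + 9)**2) = -249 + (-21 + 9*15**2) = -249 + (-21 + 9*225) = -249 + (-21 + 2025) = -249 + 2004 = 1755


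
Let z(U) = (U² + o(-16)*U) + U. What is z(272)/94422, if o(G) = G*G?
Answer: 71944/47211 ≈ 1.5239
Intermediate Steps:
o(G) = G²
z(U) = U² + 257*U (z(U) = (U² + (-16)²*U) + U = (U² + 256*U) + U = U² + 257*U)
z(272)/94422 = (272*(257 + 272))/94422 = (272*529)*(1/94422) = 143888*(1/94422) = 71944/47211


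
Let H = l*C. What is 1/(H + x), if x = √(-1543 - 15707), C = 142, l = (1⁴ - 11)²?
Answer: 284/4033145 - I*√690/40331450 ≈ 7.0416e-5 - 6.513e-7*I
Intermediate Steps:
l = 100 (l = (1 - 11)² = (-10)² = 100)
x = 5*I*√690 (x = √(-17250) = 5*I*√690 ≈ 131.34*I)
H = 14200 (H = 100*142 = 14200)
1/(H + x) = 1/(14200 + 5*I*√690)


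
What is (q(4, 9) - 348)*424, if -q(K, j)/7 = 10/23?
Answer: -3423376/23 ≈ -1.4884e+5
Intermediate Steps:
q(K, j) = -70/23
(q(4, 9) - 348)*424 = (-70/23 - 348)*424 = -8074/23*424 = -3423376/23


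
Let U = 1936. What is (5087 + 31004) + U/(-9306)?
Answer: 15266405/423 ≈ 36091.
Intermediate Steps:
(5087 + 31004) + U/(-9306) = (5087 + 31004) + 1936/(-9306) = 36091 + 1936*(-1/9306) = 36091 - 88/423 = 15266405/423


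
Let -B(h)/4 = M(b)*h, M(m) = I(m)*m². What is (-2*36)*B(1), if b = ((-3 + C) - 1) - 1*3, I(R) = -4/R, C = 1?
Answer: 6912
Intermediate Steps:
b = -6 (b = ((-3 + 1) - 1) - 1*3 = (-2 - 1) - 3 = -3 - 3 = -6)
M(m) = -4*m (M(m) = (-4/m)*m² = -4*m)
B(h) = -96*h (B(h) = -4*(-4*(-6))*h = -96*h)
(-2*36)*B(1) = (-2*36)*(-96*1) = -72*(-96) = 6912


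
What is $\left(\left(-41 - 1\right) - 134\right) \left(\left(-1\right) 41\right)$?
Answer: $7216$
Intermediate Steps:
$\left(\left(-41 - 1\right) - 134\right) \left(\left(-1\right) 41\right) = \left(\left(-41 - 1\right) - 134\right) \left(-41\right) = \left(-42 - 134\right) \left(-41\right) = \left(-176\right) \left(-41\right) = 7216$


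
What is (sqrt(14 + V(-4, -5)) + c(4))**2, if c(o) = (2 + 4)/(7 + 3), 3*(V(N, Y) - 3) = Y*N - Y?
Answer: 1927/75 + 4*sqrt(57)/5 ≈ 31.733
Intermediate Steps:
V(N, Y) = 3 - Y/3 + N*Y/3 (V(N, Y) = 3 + (Y*N - Y)/3 = 3 + (N*Y - Y)/3 = 3 + (-Y + N*Y)/3 = 3 + (-Y/3 + N*Y/3) = 3 - Y/3 + N*Y/3)
c(o) = 3/5 (c(o) = 6/10 = 6*(1/10) = 3/5)
(sqrt(14 + V(-4, -5)) + c(4))**2 = (sqrt(14 + (3 - 1/3*(-5) + (1/3)*(-4)*(-5))) + 3/5)**2 = (sqrt(14 + (3 + 5/3 + 20/3)) + 3/5)**2 = (sqrt(14 + 34/3) + 3/5)**2 = (sqrt(76/3) + 3/5)**2 = (2*sqrt(57)/3 + 3/5)**2 = (3/5 + 2*sqrt(57)/3)**2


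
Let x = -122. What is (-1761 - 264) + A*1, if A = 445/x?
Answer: -247495/122 ≈ -2028.6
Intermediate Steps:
A = -445/122 (A = 445/(-122) = 445*(-1/122) = -445/122 ≈ -3.6475)
(-1761 - 264) + A*1 = (-1761 - 264) - 445/122*1 = -2025 - 445/122 = -247495/122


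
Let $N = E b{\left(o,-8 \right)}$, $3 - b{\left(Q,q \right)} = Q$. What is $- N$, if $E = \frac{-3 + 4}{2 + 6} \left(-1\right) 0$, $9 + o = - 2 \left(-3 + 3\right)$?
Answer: $0$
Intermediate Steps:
$o = -9$ ($o = -9 - 2 \left(-3 + 3\right) = -9 - 0 = -9 + 0 = -9$)
$b{\left(Q,q \right)} = 3 - Q$
$E = 0$ ($E = 1 \cdot \frac{1}{8} \left(-1\right) 0 = \frac{1}{8} \left(-1\right) 0 = \left(- \frac{1}{8}\right) 0 = 0$)
$N = 0$ ($N = 0 \left(3 - -9\right) = 0 \left(3 + 9\right) = 0 \cdot 12 = 0$)
$- N = \left(-1\right) 0 = 0$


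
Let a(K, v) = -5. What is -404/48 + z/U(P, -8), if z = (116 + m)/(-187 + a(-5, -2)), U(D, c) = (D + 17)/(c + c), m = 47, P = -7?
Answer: -847/120 ≈ -7.0583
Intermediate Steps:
U(D, c) = (17 + D)/(2*c) (U(D, c) = (17 + D)/((2*c)) = (17 + D)*(1/(2*c)) = (17 + D)/(2*c))
z = -163/192 (z = (116 + 47)/(-187 - 5) = 163/(-192) = 163*(-1/192) = -163/192 ≈ -0.84896)
-404/48 + z/U(P, -8) = -404/48 - 163*(-16/(17 - 7))/192 = -404*1/48 - 163/(192*((½)*(-⅛)*10)) = -101/12 - 163/(192*(-5/8)) = -101/12 - 163/192*(-8/5) = -101/12 + 163/120 = -847/120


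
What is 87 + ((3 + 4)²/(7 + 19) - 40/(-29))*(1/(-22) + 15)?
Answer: 2252825/16588 ≈ 135.81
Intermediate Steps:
87 + ((3 + 4)²/(7 + 19) - 40/(-29))*(1/(-22) + 15) = 87 + (7²/26 - 40*(-1/29))*(-1/22 + 15) = 87 + (49*(1/26) + 40/29)*(329/22) = 87 + (49/26 + 40/29)*(329/22) = 87 + (2461/754)*(329/22) = 87 + 809669/16588 = 2252825/16588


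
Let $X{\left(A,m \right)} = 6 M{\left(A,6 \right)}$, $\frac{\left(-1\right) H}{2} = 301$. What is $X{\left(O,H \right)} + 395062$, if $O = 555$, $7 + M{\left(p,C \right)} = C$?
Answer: $395056$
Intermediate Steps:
$H = -602$ ($H = \left(-2\right) 301 = -602$)
$M{\left(p,C \right)} = -7 + C$
$X{\left(A,m \right)} = -6$ ($X{\left(A,m \right)} = 6 \left(-7 + 6\right) = 6 \left(-1\right) = -6$)
$X{\left(O,H \right)} + 395062 = -6 + 395062 = 395056$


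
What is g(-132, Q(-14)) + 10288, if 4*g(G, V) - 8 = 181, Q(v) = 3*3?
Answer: 41341/4 ≈ 10335.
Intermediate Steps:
Q(v) = 9
g(G, V) = 189/4 (g(G, V) = 2 + (¼)*181 = 2 + 181/4 = 189/4)
g(-132, Q(-14)) + 10288 = 189/4 + 10288 = 41341/4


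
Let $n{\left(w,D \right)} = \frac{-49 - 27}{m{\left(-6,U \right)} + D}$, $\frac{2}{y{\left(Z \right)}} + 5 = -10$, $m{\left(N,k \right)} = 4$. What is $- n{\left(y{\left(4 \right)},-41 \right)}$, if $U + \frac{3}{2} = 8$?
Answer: $- \frac{76}{37} \approx -2.0541$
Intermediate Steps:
$U = \frac{13}{2}$ ($U = - \frac{3}{2} + 8 = \frac{13}{2} \approx 6.5$)
$y{\left(Z \right)} = - \frac{2}{15}$ ($y{\left(Z \right)} = \frac{2}{-5 - 10} = \frac{2}{-15} = 2 \left(- \frac{1}{15}\right) = - \frac{2}{15}$)
$n{\left(w,D \right)} = - \frac{76}{4 + D}$ ($n{\left(w,D \right)} = \frac{-49 - 27}{4 + D} = - \frac{76}{4 + D}$)
$- n{\left(y{\left(4 \right)},-41 \right)} = - \frac{-76}{4 - 41} = - \frac{-76}{-37} = - \frac{\left(-76\right) \left(-1\right)}{37} = \left(-1\right) \frac{76}{37} = - \frac{76}{37}$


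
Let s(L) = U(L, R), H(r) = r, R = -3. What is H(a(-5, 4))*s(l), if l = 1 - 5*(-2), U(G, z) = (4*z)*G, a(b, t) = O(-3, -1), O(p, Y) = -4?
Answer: 528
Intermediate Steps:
a(b, t) = -4
U(G, z) = 4*G*z
l = 11 (l = 1 + 10 = 11)
s(L) = -12*L (s(L) = 4*L*(-3) = -12*L)
H(a(-5, 4))*s(l) = -(-48)*11 = -4*(-132) = 528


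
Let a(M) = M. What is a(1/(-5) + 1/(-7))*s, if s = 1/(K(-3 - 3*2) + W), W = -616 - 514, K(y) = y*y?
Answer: 12/36715 ≈ 0.00032684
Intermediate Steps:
K(y) = y**2
W = -1130
s = -1/1049 (s = 1/((-3 - 3*2)**2 - 1130) = 1/((-3 - 6)**2 - 1130) = 1/((-9)**2 - 1130) = 1/(81 - 1130) = 1/(-1049) = -1/1049 ≈ -0.00095329)
a(1/(-5) + 1/(-7))*s = (1/(-5) + 1/(-7))*(-1/1049) = (1*(-1/5) + 1*(-1/7))*(-1/1049) = (-1/5 - 1/7)*(-1/1049) = -12/35*(-1/1049) = 12/36715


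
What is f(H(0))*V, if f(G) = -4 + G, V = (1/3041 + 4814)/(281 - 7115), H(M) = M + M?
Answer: 29278750/10391097 ≈ 2.8177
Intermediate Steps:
H(M) = 2*M
V = -14639375/20782194 (V = (1/3041 + 4814)/(-6834) = (14639375/3041)*(-1/6834) = -14639375/20782194 ≈ -0.70442)
f(H(0))*V = (-4 + 2*0)*(-14639375/20782194) = (-4 + 0)*(-14639375/20782194) = -4*(-14639375/20782194) = 29278750/10391097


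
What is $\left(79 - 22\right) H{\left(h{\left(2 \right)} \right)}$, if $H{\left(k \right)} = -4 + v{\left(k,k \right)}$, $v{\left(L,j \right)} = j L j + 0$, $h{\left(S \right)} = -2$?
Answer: $-684$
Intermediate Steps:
$v{\left(L,j \right)} = L j^{2}$ ($v{\left(L,j \right)} = L j j + 0 = L j^{2} + 0 = L j^{2}$)
$H{\left(k \right)} = -4 + k^{3}$ ($H{\left(k \right)} = -4 + k k^{2} = -4 + k^{3}$)
$\left(79 - 22\right) H{\left(h{\left(2 \right)} \right)} = \left(79 - 22\right) \left(-4 + \left(-2\right)^{3}\right) = 57 \left(-4 - 8\right) = 57 \left(-12\right) = -684$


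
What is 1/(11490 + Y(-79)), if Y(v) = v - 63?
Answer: 1/11348 ≈ 8.8121e-5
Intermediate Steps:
Y(v) = -63 + v
1/(11490 + Y(-79)) = 1/(11490 + (-63 - 79)) = 1/(11490 - 142) = 1/11348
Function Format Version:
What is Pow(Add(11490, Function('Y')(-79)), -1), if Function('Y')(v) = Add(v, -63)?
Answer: Rational(1, 11348) ≈ 8.8121e-5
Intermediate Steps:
Function('Y')(v) = Add(-63, v)
Pow(Add(11490, Function('Y')(-79)), -1) = Pow(Add(11490, Add(-63, -79)), -1) = Pow(Add(11490, -142), -1) = Pow(11348, -1) = Rational(1, 11348)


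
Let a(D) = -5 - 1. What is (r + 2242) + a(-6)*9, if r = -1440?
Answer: 748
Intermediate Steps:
a(D) = -6
(r + 2242) + a(-6)*9 = (-1440 + 2242) - 6*9 = 802 - 54 = 748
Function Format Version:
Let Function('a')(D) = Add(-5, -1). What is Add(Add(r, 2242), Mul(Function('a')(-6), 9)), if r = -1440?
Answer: 748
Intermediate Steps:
Function('a')(D) = -6
Add(Add(r, 2242), Mul(Function('a')(-6), 9)) = Add(Add(-1440, 2242), Mul(-6, 9)) = Add(802, -54) = 748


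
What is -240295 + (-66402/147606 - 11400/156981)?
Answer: -309331591542174/1287296527 ≈ -2.4030e+5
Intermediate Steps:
-240295 + (-66402/147606 - 11400/156981) = -240295 + (-66402*1/147606 - 11400*1/156981) = -240295 + (-11067/24601 - 3800/52327) = -240295 - 672586709/1287296527 = -309331591542174/1287296527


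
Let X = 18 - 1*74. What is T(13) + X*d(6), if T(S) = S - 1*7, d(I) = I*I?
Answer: -2010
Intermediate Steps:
d(I) = I²
T(S) = -7 + S (T(S) = S - 7 = -7 + S)
X = -56 (X = 18 - 74 = -56)
T(13) + X*d(6) = (-7 + 13) - 56*6² = 6 - 56*36 = 6 - 2016 = -2010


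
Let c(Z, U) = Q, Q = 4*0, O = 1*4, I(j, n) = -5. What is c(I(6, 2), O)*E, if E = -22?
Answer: 0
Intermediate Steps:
O = 4
Q = 0
c(Z, U) = 0
c(I(6, 2), O)*E = 0*(-22) = 0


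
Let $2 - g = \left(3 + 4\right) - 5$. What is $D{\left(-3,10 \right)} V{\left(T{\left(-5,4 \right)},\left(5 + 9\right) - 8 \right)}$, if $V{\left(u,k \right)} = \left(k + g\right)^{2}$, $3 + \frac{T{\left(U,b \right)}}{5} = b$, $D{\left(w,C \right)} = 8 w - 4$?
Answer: $-1008$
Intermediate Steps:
$D{\left(w,C \right)} = -4 + 8 w$
$T{\left(U,b \right)} = -15 + 5 b$
$g = 0$ ($g = 2 - \left(\left(3 + 4\right) - 5\right) = 2 - \left(7 - 5\right) = 2 - 2 = 0$)
$V{\left(u,k \right)} = k^{2}$ ($V{\left(u,k \right)} = \left(k + 0\right)^{2} = k^{2}$)
$D{\left(-3,10 \right)} V{\left(T{\left(-5,4 \right)},\left(5 + 9\right) - 8 \right)} = \left(-4 + 8 \left(-3\right)\right) \left(\left(5 + 9\right) - 8\right)^{2} = \left(-4 - 24\right) \left(14 - 8\right)^{2} = - 28 \cdot 6^{2} = \left(-28\right) 36 = -1008$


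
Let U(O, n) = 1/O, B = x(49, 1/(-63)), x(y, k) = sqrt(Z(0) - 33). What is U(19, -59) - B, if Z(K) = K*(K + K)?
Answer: 1/19 - I*sqrt(33) ≈ 0.052632 - 5.7446*I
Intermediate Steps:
Z(K) = 2*K**2 (Z(K) = K*(2*K) = 2*K**2)
x(y, k) = I*sqrt(33) (x(y, k) = sqrt(2*0**2 - 33) = sqrt(2*0 - 33) = sqrt(0 - 33) = sqrt(-33) = I*sqrt(33))
B = I*sqrt(33) ≈ 5.7446*I
U(19, -59) - B = 1/19 - I*sqrt(33)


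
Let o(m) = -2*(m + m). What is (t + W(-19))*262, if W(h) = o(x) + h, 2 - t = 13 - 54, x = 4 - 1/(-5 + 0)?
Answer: 9432/5 ≈ 1886.4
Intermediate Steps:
x = 21/5 (x = 4 - 1/(-5) = 4 - 1*(-1/5) = 4 + 1/5 = 21/5 ≈ 4.2000)
t = 43 (t = 2 - (13 - 54) = 2 - 1*(-41) = 2 + 41 = 43)
o(m) = -4*m
W(h) = -84/5 + h (W(h) = -4*21/5 + h = -84/5 + h)
(t + W(-19))*262 = (43 + (-84/5 - 19))*262 = (43 - 179/5)*262 = (36/5)*262 = 9432/5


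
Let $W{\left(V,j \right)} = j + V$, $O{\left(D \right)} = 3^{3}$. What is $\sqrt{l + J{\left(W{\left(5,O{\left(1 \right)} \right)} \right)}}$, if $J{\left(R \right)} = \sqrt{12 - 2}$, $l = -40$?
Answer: $\sqrt{-40 + \sqrt{10}} \approx 6.0694 i$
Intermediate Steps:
$O{\left(D \right)} = 27$
$W{\left(V,j \right)} = V + j$
$J{\left(R \right)} = \sqrt{10}$
$\sqrt{l + J{\left(W{\left(5,O{\left(1 \right)} \right)} \right)}} = \sqrt{-40 + \sqrt{10}}$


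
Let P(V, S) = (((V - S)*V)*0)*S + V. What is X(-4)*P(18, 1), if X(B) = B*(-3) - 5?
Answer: 126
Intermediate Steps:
X(B) = -5 - 3*B (X(B) = -3*B - 5 = -5 - 3*B)
P(V, S) = V (P(V, S) = ((V*(V - S))*0)*S + V = 0*S + V = 0 + V = V)
X(-4)*P(18, 1) = (-5 - 3*(-4))*18 = (-5 + 12)*18 = 7*18 = 126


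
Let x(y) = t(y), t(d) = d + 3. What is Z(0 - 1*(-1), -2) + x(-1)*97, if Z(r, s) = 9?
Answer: 203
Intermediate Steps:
t(d) = 3 + d
x(y) = 3 + y
Z(0 - 1*(-1), -2) + x(-1)*97 = 9 + (3 - 1)*97 = 9 + 2*97 = 9 + 194 = 203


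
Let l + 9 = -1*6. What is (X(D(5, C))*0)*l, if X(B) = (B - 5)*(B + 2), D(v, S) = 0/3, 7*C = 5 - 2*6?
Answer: 0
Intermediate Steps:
C = -1 (C = (5 - 2*6)/7 = (5 - 12)/7 = (1/7)*(-7) = -1)
D(v, S) = 0 (D(v, S) = 0*(1/3) = 0)
X(B) = (-5 + B)*(2 + B)
l = -15 (l = -9 - 1*6 = -9 - 6 = -15)
(X(D(5, C))*0)*l = ((-10 + 0**2 - 3*0)*0)*(-15) = ((-10 + 0 + 0)*0)*(-15) = -10*0*(-15) = 0*(-15) = 0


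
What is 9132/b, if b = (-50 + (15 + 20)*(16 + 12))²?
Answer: 761/72075 ≈ 0.010558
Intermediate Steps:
b = 864900 (b = (-50 + 35*28)² = (-50 + 980)² = 930² = 864900)
9132/b = 9132/864900 = 9132*(1/864900) = 761/72075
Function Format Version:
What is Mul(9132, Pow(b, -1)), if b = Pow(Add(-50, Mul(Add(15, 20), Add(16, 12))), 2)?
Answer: Rational(761, 72075) ≈ 0.010558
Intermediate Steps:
b = 864900 (b = Pow(Add(-50, Mul(35, 28)), 2) = Pow(Add(-50, 980), 2) = Pow(930, 2) = 864900)
Mul(9132, Pow(b, -1)) = Mul(9132, Pow(864900, -1)) = Mul(9132, Rational(1, 864900)) = Rational(761, 72075)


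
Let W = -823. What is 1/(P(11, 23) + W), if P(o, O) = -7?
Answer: -1/830 ≈ -0.0012048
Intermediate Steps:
1/(P(11, 23) + W) = 1/(-7 - 823) = 1/(-830) = -1/830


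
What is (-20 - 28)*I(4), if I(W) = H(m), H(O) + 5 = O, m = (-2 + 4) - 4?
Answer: 336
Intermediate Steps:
m = -2 (m = 2 - 4 = -2)
H(O) = -5 + O
I(W) = -7 (I(W) = -5 - 2 = -7)
(-20 - 28)*I(4) = (-20 - 28)*(-7) = -48*(-7) = 336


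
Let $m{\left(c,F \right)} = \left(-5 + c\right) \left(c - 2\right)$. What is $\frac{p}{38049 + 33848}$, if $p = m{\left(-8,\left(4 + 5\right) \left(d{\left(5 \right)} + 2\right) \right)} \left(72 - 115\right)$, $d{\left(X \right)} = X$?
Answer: $- \frac{5590}{71897} \approx -0.07775$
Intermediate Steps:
$m{\left(c,F \right)} = \left(-5 + c\right) \left(-2 + c\right)$
$p = -5590$ ($p = \left(10 + \left(-8\right)^{2} - -56\right) \left(72 - 115\right) = \left(10 + 64 + 56\right) \left(-43\right) = 130 \left(-43\right) = -5590$)
$\frac{p}{38049 + 33848} = - \frac{5590}{38049 + 33848} = - \frac{5590}{71897}$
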